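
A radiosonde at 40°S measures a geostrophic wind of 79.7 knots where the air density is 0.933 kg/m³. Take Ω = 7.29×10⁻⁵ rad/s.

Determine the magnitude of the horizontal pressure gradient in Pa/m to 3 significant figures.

Coriolis parameter at 40°S:
f = 2Ω sin φ = 2 × 7.29×10⁻⁵ × sin 40° = 9.37×10⁻⁵ s⁻¹
Wind speed in SI: 79.7 knots = 41.0 m/s
Geostrophic balance rearranged: |∂P/∂n| = f ρ V_g
|∂P/∂n| = 9.37×10⁻⁵ × 0.933 × 41.0 = 3.59×10⁻³ Pa/m

3.59×10⁻³ Pa/m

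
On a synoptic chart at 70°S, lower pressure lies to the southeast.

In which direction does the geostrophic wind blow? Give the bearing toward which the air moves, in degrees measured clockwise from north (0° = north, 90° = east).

045°

The pressure-gradient force points toward the southeast (bearing 135°).
Geostrophic balance: in the Southern Hemisphere the Coriolis force deflects motion to the left, so the geostrophic wind blows 90° to the left of the pressure-gradient force (low pressure on the right).
Rotating 135° by 90° counterclockwise gives 045° — the wind blows toward the northeast.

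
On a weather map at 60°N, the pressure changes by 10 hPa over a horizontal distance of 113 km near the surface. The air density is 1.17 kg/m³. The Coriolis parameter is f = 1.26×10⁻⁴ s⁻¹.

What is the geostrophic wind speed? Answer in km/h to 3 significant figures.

216 km/h

Pressure gradient: |∂P/∂n| = 1000 Pa / 113000 m = 8.85×10⁻³ Pa/m
Geostrophic balance (pressure-gradient force = Coriolis force):
V_g = (1/(fρ)) |∂P/∂n| = 8.85×10⁻³ / (1.26×10⁻⁴ × 1.17) = 60.0 m/s
Converting: 60.0 m/s × 3.6 = 216 km/h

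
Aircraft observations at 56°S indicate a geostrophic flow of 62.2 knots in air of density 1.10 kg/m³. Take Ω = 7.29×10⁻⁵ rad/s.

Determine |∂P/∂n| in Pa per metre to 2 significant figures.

Coriolis parameter at 56°S:
f = 2Ω sin φ = 2 × 7.29×10⁻⁵ × sin 56° = 1.21×10⁻⁴ s⁻¹
Wind speed in SI: 62.2 knots = 32.0 m/s
Geostrophic balance rearranged: |∂P/∂n| = f ρ V_g
|∂P/∂n| = 1.21×10⁻⁴ × 1.10 × 32.0 = 4.25×10⁻³ Pa/m

4.3×10⁻³ Pa/m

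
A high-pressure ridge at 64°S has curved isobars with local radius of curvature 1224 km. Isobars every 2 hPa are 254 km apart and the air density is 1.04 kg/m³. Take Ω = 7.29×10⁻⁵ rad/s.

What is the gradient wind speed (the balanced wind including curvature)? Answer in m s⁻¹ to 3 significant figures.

6.00 m s⁻¹

Coriolis parameter at 64°S:
f = 2Ω sin φ = 2 × 7.29×10⁻⁵ × sin 64° = 1.31×10⁻⁴ s⁻¹
Pressure gradient: |∂P/∂n| = 200 Pa / 254000 m = 7.87×10⁻⁴ Pa/m
Geostrophic speed: V_g = |∂P/∂n|/(fρ) = 7.87×10⁻⁴/(1.31×10⁻⁴ × 1.04) = 5.78 m/s
Around a high, pressure-gradient force acts outward with centrifugal, so Coriolis balances both:
fV = (1/ρ)|∂P/∂n| + V²/R  →  V² − fR·V + fR·V_g = 0
With fR = 1.31×10⁻⁴ × 1224×10³ m = 160 m/s:
V = [fR − √((fR)² − 4 fR V_g)]/2 = [160 − √(160² − 4×160×5.78)]/2 = 6 m/s
Supergeostrophic (V > V_g = 5.78 m/s), as expected around a high.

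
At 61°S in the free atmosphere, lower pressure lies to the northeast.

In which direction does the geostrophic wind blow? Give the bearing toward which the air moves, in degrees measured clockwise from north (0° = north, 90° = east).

The pressure-gradient force points toward the northeast (bearing 045°).
Geostrophic balance: in the Southern Hemisphere the Coriolis force deflects motion to the left, so the geostrophic wind blows 90° to the left of the pressure-gradient force (low pressure on the right).
Rotating 045° by 90° counterclockwise gives 315° — the wind blows toward the northwest.

315°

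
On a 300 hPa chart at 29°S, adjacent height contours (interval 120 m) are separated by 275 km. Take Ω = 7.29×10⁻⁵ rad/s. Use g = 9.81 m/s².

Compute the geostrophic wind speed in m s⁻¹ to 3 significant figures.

Coriolis parameter at 29°S:
f = 2Ω sin φ = 2 × 7.29×10⁻⁵ × sin 29° = 7.07×10⁻⁵ s⁻¹
Height gradient: |∂Z/∂n| = 120 m / 275000 m = 4.36×10⁻⁴
On a pressure surface, geostrophic balance gives V_g = (g/f)|∂Z/∂n|:
V_g = 9.81 × 4.36×10⁻⁴ / 7.07×10⁻⁵ = 60.6 m/s

60.6 m s⁻¹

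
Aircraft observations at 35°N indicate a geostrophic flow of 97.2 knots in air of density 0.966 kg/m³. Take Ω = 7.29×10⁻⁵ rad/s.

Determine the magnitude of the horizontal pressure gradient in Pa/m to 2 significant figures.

4.0×10⁻³ Pa/m

Coriolis parameter at 35°N:
f = 2Ω sin φ = 2 × 7.29×10⁻⁵ × sin 35° = 8.36×10⁻⁵ s⁻¹
Wind speed in SI: 97.2 knots = 50.0 m/s
Geostrophic balance rearranged: |∂P/∂n| = f ρ V_g
|∂P/∂n| = 8.36×10⁻⁵ × 0.966 × 50.0 = 4.04×10⁻³ Pa/m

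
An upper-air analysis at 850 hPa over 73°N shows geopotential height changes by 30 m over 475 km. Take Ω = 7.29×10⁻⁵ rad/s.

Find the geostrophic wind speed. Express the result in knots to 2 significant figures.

8.6 knots

Coriolis parameter at 73°N:
f = 2Ω sin φ = 2 × 7.29×10⁻⁵ × sin 73° = 1.39×10⁻⁴ s⁻¹
Height gradient: |∂Z/∂n| = 30 m / 475000 m = 6.32×10⁻⁵
On a pressure surface, geostrophic balance gives V_g = (g/f)|∂Z/∂n|:
V_g = 9.81 × 6.32×10⁻⁵ / 1.39×10⁻⁴ = 4.44 m/s
Converting: 4.44 m/s × 1.944 = 8.6 knots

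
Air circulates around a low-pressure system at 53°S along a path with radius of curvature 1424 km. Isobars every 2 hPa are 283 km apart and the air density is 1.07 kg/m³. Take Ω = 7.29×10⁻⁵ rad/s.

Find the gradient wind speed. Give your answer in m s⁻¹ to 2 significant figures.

Coriolis parameter at 53°S:
f = 2Ω sin φ = 2 × 7.29×10⁻⁵ × sin 53° = 1.16×10⁻⁴ s⁻¹
Pressure gradient: |∂P/∂n| = 200 Pa / 283000 m = 7.07×10⁻⁴ Pa/m
Geostrophic speed: V_g = |∂P/∂n|/(fρ) = 7.07×10⁻⁴/(1.16×10⁻⁴ × 1.07) = 5.67 m/s
Around a low, centrifugal force acts outward with Coriolis, so pressure-gradient force balances both:
(1/ρ)|∂P/∂n| = fV + V²/R  →  V² + fR·V − fR·V_g = 0
With fR = 1.16×10⁻⁴ × 1424×10³ m = 166 m/s:
V = [−fR + √((fR)² + 4 fR V_g)]/2 = [−166 + √(166² + 4×166×5.67)]/2 = 5.49 m/s
Subgeostrophic (V < V_g = 5.67 m/s), as expected around a low.

5.5 m s⁻¹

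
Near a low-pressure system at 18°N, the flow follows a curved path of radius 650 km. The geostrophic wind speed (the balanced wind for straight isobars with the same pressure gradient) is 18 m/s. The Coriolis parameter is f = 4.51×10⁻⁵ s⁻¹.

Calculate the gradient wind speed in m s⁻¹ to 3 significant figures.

12.6 m s⁻¹

Around a low, centrifugal force acts outward with Coriolis, so pressure-gradient force balances both:
(1/ρ)|∂P/∂n| = fV + V²/R  →  V² + fR·V − fR·V_g = 0
With fR = 4.51×10⁻⁵ × 650×10³ m = 29.3 m/s:
V = [−fR + √((fR)² + 4 fR V_g)]/2 = [−29.3 + √(29.3² + 4×29.3×18)]/2 = 12.6 m/s
Subgeostrophic (V < V_g = 18 m/s), as expected around a low.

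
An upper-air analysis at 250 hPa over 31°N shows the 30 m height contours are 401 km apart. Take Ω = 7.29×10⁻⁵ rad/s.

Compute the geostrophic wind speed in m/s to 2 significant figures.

Coriolis parameter at 31°N:
f = 2Ω sin φ = 2 × 7.29×10⁻⁵ × sin 31° = 7.51×10⁻⁵ s⁻¹
Height gradient: |∂Z/∂n| = 30 m / 401000 m = 7.48×10⁻⁵
On a pressure surface, geostrophic balance gives V_g = (g/f)|∂Z/∂n|:
V_g = 9.81 × 7.48×10⁻⁵ / 7.51×10⁻⁵ = 9.77 m/s

9.8 m/s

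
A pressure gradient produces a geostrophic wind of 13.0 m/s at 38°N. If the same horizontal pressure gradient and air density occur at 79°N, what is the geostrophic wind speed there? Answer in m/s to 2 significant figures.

8.2 m/s

With the same pressure gradient and density, V_g ∝ 1/f ∝ 1/sin φ.
V₂ = V₁ · sin φ₁ / sin φ₂ = 13.0 × sin 38° / sin 79°
V₂ = 13.0 × 0.6157/0.9816 = 8.2 m/s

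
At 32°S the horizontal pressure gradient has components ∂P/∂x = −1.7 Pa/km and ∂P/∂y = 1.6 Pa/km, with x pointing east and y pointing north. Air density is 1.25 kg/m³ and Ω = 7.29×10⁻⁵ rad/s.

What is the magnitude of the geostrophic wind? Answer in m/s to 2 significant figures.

Coriolis parameter at 32°S:
f = 2Ω sin φ = 2 × 7.29×10⁻⁵ × sin 32° = 7.73×10⁻⁵ s⁻¹
In the Southern Hemisphere f is negative: f = −7.73×10⁻⁵ s⁻¹.
Component geostrophic relations (x east, y north):
u_g = −(1/(fρ)) ∂P/∂y,  v_g = (1/(fρ)) ∂P/∂x
u_g = −(1.6×10⁻³)/(−7.73×10⁻⁵ × 1.25) = 16.6 m/s;  v_g = (−1.7×10⁻³)/(−7.73×10⁻⁵ × 1.25) = 17.6 m/s
|V_g| = √(u_g² + v_g²) = 24.2 m/s

24 m/s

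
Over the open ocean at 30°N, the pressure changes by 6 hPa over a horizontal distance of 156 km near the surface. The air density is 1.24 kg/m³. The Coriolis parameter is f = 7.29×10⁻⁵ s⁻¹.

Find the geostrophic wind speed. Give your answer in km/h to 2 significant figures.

150 km/h

Pressure gradient: |∂P/∂n| = 600 Pa / 156000 m = 3.85×10⁻³ Pa/m
Geostrophic balance (pressure-gradient force = Coriolis force):
V_g = (1/(fρ)) |∂P/∂n| = 3.85×10⁻³ / (7.29×10⁻⁵ × 1.24) = 42.5 m/s
Converting: 42.5 m/s × 3.6 = 150 km/h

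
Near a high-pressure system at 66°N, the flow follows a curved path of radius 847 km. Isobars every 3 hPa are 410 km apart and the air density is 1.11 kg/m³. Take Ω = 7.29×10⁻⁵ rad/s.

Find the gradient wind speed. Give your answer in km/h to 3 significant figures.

18.7 km/h

Coriolis parameter at 66°N:
f = 2Ω sin φ = 2 × 7.29×10⁻⁵ × sin 66° = 1.33×10⁻⁴ s⁻¹
Pressure gradient: |∂P/∂n| = 300 Pa / 410000 m = 7.32×10⁻⁴ Pa/m
Geostrophic speed: V_g = |∂P/∂n|/(fρ) = 7.32×10⁻⁴/(1.33×10⁻⁴ × 1.11) = 4.95 m/s
Around a high, pressure-gradient force acts outward with centrifugal, so Coriolis balances both:
fV = (1/ρ)|∂P/∂n| + V²/R  →  V² − fR·V + fR·V_g = 0
With fR = 1.33×10⁻⁴ × 847×10³ m = 113 m/s:
V = [fR − √((fR)² − 4 fR V_g)]/2 = [113 − √(113² − 4×113×4.95)]/2 = 5.19 m/s
Supergeostrophic (V > V_g = 4.95 m/s), as expected around a high.
Converting: 5.19 m/s × 3.6 = 18.7 km/h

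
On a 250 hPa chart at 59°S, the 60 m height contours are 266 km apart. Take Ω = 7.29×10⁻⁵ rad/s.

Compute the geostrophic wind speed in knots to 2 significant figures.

34 knots

Coriolis parameter at 59°S:
f = 2Ω sin φ = 2 × 7.29×10⁻⁵ × sin 59° = 1.25×10⁻⁴ s⁻¹
Height gradient: |∂Z/∂n| = 60 m / 266000 m = 2.26×10⁻⁴
On a pressure surface, geostrophic balance gives V_g = (g/f)|∂Z/∂n|:
V_g = 9.81 × 2.26×10⁻⁴ / 1.25×10⁻⁴ = 17.7 m/s
Converting: 17.7 m/s × 1.944 = 34 knots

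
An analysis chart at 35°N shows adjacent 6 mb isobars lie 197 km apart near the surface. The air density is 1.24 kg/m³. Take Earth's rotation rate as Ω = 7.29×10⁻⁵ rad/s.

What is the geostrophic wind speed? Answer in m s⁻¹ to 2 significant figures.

29 m s⁻¹

Coriolis parameter at 35°N:
f = 2Ω sin φ = 2 × 7.29×10⁻⁵ × sin 35° = 8.36×10⁻⁵ s⁻¹
Pressure gradient: |∂P/∂n| = 600 Pa / 197000 m = 3.05×10⁻³ Pa/m
Geostrophic balance (pressure-gradient force = Coriolis force):
V_g = (1/(fρ)) |∂P/∂n| = 3.05×10⁻³ / (8.36×10⁻⁵ × 1.24) = 29.4 m/s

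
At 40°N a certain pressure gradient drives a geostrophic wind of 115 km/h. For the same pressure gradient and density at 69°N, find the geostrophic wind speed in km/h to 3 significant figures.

With the same pressure gradient and density, V_g ∝ 1/f ∝ 1/sin φ.
V₂ = V₁ · sin φ₁ / sin φ₂ = 115 × sin 40° / sin 69°
V₂ = 115 × 0.6428/0.9336 = 79.2 km/h

79.2 km/h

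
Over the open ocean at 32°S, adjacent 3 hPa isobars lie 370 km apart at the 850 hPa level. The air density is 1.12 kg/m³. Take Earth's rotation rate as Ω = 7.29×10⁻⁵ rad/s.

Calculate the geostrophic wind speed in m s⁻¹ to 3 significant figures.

Coriolis parameter at 32°S:
f = 2Ω sin φ = 2 × 7.29×10⁻⁵ × sin 32° = 7.73×10⁻⁵ s⁻¹
Pressure gradient: |∂P/∂n| = 300 Pa / 370000 m = 8.11×10⁻⁴ Pa/m
Geostrophic balance (pressure-gradient force = Coriolis force):
V_g = (1/(fρ)) |∂P/∂n| = 8.11×10⁻⁴ / (7.73×10⁻⁵ × 1.12) = 9.37 m/s

9.37 m s⁻¹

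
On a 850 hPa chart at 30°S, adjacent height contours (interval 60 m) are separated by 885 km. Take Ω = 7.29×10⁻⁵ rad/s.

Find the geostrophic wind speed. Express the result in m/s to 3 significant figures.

Coriolis parameter at 30°S:
f = 2Ω sin φ = 2 × 7.29×10⁻⁵ × sin 30° = 7.29×10⁻⁵ s⁻¹
Height gradient: |∂Z/∂n| = 60 m / 885000 m = 6.78×10⁻⁵
On a pressure surface, geostrophic balance gives V_g = (g/f)|∂Z/∂n|:
V_g = 9.81 × 6.78×10⁻⁵ / 7.29×10⁻⁵ = 9.12 m/s

9.12 m/s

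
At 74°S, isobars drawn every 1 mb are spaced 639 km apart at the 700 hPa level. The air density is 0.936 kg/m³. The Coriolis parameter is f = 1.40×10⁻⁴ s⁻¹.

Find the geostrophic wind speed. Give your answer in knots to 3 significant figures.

2.32 knots

Pressure gradient: |∂P/∂n| = 100 Pa / 639000 m = 1.56×10⁻⁴ Pa/m
Geostrophic balance (pressure-gradient force = Coriolis force):
V_g = (1/(fρ)) |∂P/∂n| = 1.56×10⁻⁴ / (1.40×10⁻⁴ × 0.936) = 1.19 m/s
Converting: 1.19 m/s × 1.944 = 2.32 knots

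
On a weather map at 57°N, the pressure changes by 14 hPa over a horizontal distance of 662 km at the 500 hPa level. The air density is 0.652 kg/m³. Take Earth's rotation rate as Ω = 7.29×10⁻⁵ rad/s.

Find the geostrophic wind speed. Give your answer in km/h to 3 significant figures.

95.5 km/h

Coriolis parameter at 57°N:
f = 2Ω sin φ = 2 × 7.29×10⁻⁵ × sin 57° = 1.22×10⁻⁴ s⁻¹
Pressure gradient: |∂P/∂n| = 1400 Pa / 662000 m = 2.11×10⁻³ Pa/m
Geostrophic balance (pressure-gradient force = Coriolis force):
V_g = (1/(fρ)) |∂P/∂n| = 2.11×10⁻³ / (1.22×10⁻⁴ × 0.652) = 26.5 m/s
Converting: 26.5 m/s × 3.6 = 95.5 km/h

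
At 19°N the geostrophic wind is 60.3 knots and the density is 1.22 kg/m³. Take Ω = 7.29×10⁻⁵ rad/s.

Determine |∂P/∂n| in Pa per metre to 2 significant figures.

Coriolis parameter at 19°N:
f = 2Ω sin φ = 2 × 7.29×10⁻⁵ × sin 19° = 4.75×10⁻⁵ s⁻¹
Wind speed in SI: 60.3 knots = 31.0 m/s
Geostrophic balance rearranged: |∂P/∂n| = f ρ V_g
|∂P/∂n| = 4.75×10⁻⁵ × 1.22 × 31.0 = 1.80×10⁻³ Pa/m

1.8×10⁻³ Pa/m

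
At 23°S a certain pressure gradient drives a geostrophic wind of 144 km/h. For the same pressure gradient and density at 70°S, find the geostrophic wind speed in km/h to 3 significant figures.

59.9 km/h

With the same pressure gradient and density, V_g ∝ 1/f ∝ 1/sin φ.
V₂ = V₁ · sin φ₁ / sin φ₂ = 144 × sin 23° / sin 70°
V₂ = 144 × 0.3907/0.9397 = 59.9 km/h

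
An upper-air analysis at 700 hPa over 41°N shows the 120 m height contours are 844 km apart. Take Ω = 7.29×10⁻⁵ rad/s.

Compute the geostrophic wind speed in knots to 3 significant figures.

Coriolis parameter at 41°N:
f = 2Ω sin φ = 2 × 7.29×10⁻⁵ × sin 41° = 9.57×10⁻⁵ s⁻¹
Height gradient: |∂Z/∂n| = 120 m / 844000 m = 1.42×10⁻⁴
On a pressure surface, geostrophic balance gives V_g = (g/f)|∂Z/∂n|:
V_g = 9.81 × 1.42×10⁻⁴ / 9.57×10⁻⁵ = 14.6 m/s
Converting: 14.6 m/s × 1.944 = 28.3 knots

28.3 knots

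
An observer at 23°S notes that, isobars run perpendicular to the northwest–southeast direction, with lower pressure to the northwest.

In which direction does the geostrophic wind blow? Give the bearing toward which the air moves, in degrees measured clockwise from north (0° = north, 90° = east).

The pressure-gradient force points toward the northwest (bearing 315°).
Geostrophic balance: in the Southern Hemisphere the Coriolis force deflects motion to the left, so the geostrophic wind blows 90° to the left of the pressure-gradient force (low pressure on the right).
Rotating 315° by 90° counterclockwise gives 225° — the wind blows toward the southwest.

225°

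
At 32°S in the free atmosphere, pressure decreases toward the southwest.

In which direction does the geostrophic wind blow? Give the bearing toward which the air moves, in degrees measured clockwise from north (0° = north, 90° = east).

The pressure-gradient force points toward the southwest (bearing 225°).
Geostrophic balance: in the Southern Hemisphere the Coriolis force deflects motion to the left, so the geostrophic wind blows 90° to the left of the pressure-gradient force (low pressure on the right).
Rotating 225° by 90° counterclockwise gives 135° — the wind blows toward the southeast.

135°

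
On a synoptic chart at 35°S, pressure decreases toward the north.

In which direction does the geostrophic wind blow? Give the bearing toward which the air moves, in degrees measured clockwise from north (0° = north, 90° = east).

The pressure-gradient force points toward the north (bearing 000°).
Geostrophic balance: in the Southern Hemisphere the Coriolis force deflects motion to the left, so the geostrophic wind blows 90° to the left of the pressure-gradient force (low pressure on the right).
Rotating 000° by 90° counterclockwise gives 270° — the wind blows toward the west.

270°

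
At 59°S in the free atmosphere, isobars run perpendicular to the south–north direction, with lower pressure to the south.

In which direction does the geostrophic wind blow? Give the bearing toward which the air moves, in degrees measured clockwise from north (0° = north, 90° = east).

090°

The pressure-gradient force points toward the south (bearing 180°).
Geostrophic balance: in the Southern Hemisphere the Coriolis force deflects motion to the left, so the geostrophic wind blows 90° to the left of the pressure-gradient force (low pressure on the right).
Rotating 180° by 90° counterclockwise gives 090° — the wind blows toward the east.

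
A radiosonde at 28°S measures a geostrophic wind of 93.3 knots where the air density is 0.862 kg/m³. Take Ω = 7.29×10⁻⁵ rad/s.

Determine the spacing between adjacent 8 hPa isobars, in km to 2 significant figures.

280 km

Coriolis parameter at 28°S:
f = 2Ω sin φ = 2 × 7.29×10⁻⁵ × sin 28° = 6.84×10⁻⁵ s⁻¹
Wind speed in SI: 93.3 knots = 48.0 m/s
Geostrophic balance rearranged: |∂P/∂n| = f ρ V_g
|∂P/∂n| = 6.84×10⁻⁵ × 0.862 × 48.0 = 2.83×10⁻³ Pa/m
Isobar spacing: Δn = ΔP/|∂P/∂n| = 800 Pa / 2.83×10⁻³ Pa/m = 282485 m ≈ 280 km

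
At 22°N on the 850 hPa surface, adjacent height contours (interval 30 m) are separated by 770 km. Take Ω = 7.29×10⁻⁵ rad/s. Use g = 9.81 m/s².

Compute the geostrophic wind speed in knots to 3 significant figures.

13.6 knots

Coriolis parameter at 22°N:
f = 2Ω sin φ = 2 × 7.29×10⁻⁵ × sin 22° = 5.46×10⁻⁵ s⁻¹
Height gradient: |∂Z/∂n| = 30 m / 770000 m = 3.90×10⁻⁵
On a pressure surface, geostrophic balance gives V_g = (g/f)|∂Z/∂n|:
V_g = 9.81 × 3.90×10⁻⁵ / 5.46×10⁻⁵ = 7.00 m/s
Converting: 7.00 m/s × 1.944 = 13.6 knots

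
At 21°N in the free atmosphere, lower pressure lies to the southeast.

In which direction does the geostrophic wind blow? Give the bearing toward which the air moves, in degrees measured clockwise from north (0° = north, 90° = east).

225°

The pressure-gradient force points toward the southeast (bearing 135°).
Geostrophic balance: in the Northern Hemisphere the Coriolis force deflects motion to the right, so the geostrophic wind blows 90° to the right of the pressure-gradient force (low pressure on the left).
Rotating 135° by 90° clockwise gives 225° — the wind blows toward the southwest.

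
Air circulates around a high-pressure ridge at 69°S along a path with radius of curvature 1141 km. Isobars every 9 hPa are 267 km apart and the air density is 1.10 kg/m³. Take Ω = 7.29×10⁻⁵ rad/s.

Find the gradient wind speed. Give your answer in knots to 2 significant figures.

Coriolis parameter at 69°S:
f = 2Ω sin φ = 2 × 7.29×10⁻⁵ × sin 69° = 1.36×10⁻⁴ s⁻¹
Pressure gradient: |∂P/∂n| = 900 Pa / 267000 m = 3.37×10⁻³ Pa/m
Geostrophic speed: V_g = |∂P/∂n|/(fρ) = 3.37×10⁻³/(1.36×10⁻⁴ × 1.10) = 22.5 m/s
Around a high, pressure-gradient force acts outward with centrifugal, so Coriolis balances both:
fV = (1/ρ)|∂P/∂n| + V²/R  →  V² − fR·V + fR·V_g = 0
With fR = 1.36×10⁻⁴ × 1141×10³ m = 155 m/s:
V = [fR − √((fR)² − 4 fR V_g)]/2 = [155 − √(155² − 4×155×22.5)]/2 = 27.3 m/s
Supergeostrophic (V > V_g = 22.5 m/s), as expected around a high.
Converting: 27.3 m/s × 1.944 = 53 knots

53 knots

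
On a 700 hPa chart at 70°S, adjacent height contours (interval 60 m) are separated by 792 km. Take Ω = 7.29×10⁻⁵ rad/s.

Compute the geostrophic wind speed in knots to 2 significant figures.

11 knots

Coriolis parameter at 70°S:
f = 2Ω sin φ = 2 × 7.29×10⁻⁵ × sin 70° = 1.37×10⁻⁴ s⁻¹
Height gradient: |∂Z/∂n| = 60 m / 792000 m = 7.58×10⁻⁵
On a pressure surface, geostrophic balance gives V_g = (g/f)|∂Z/∂n|:
V_g = 9.81 × 7.58×10⁻⁵ / 1.37×10⁻⁴ = 5.42 m/s
Converting: 5.42 m/s × 1.944 = 11 knots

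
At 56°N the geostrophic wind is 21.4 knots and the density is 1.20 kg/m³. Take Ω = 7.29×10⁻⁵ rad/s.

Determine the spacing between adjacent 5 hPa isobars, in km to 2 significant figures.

310 km

Coriolis parameter at 56°N:
f = 2Ω sin φ = 2 × 7.29×10⁻⁵ × sin 56° = 1.21×10⁻⁴ s⁻¹
Wind speed in SI: 21.4 knots = 11.0 m/s
Geostrophic balance rearranged: |∂P/∂n| = f ρ V_g
|∂P/∂n| = 1.21×10⁻⁴ × 1.20 × 11.0 = 1.60×10⁻³ Pa/m
Isobar spacing: Δn = ΔP/|∂P/∂n| = 500 Pa / 1.60×10⁻³ Pa/m = 313116 m ≈ 310 km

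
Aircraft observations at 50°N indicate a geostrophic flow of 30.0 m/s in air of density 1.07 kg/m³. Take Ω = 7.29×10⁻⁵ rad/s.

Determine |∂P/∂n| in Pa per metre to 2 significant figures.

3.6×10⁻³ Pa/m

Coriolis parameter at 50°N:
f = 2Ω sin φ = 2 × 7.29×10⁻⁵ × sin 50° = 1.12×10⁻⁴ s⁻¹
Geostrophic balance rearranged: |∂P/∂n| = f ρ V_g
|∂P/∂n| = 1.12×10⁻⁴ × 1.07 × 30.0 = 3.59×10⁻³ Pa/m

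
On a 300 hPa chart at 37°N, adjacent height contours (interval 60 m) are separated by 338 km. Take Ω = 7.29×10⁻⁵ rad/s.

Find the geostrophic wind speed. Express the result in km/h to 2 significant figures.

71 km/h

Coriolis parameter at 37°N:
f = 2Ω sin φ = 2 × 7.29×10⁻⁵ × sin 37° = 8.77×10⁻⁵ s⁻¹
Height gradient: |∂Z/∂n| = 60 m / 338000 m = 1.78×10⁻⁴
On a pressure surface, geostrophic balance gives V_g = (g/f)|∂Z/∂n|:
V_g = 9.81 × 1.78×10⁻⁴ / 8.77×10⁻⁵ = 19.8 m/s
Converting: 19.8 m/s × 3.6 = 71 km/h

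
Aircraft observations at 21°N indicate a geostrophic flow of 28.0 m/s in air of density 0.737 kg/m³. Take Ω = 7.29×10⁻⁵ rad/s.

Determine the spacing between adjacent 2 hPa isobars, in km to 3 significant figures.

185 km

Coriolis parameter at 21°N:
f = 2Ω sin φ = 2 × 7.29×10⁻⁵ × sin 21° = 5.23×10⁻⁵ s⁻¹
Geostrophic balance rearranged: |∂P/∂n| = f ρ V_g
|∂P/∂n| = 5.23×10⁻⁵ × 0.737 × 28.0 = 1.08×10⁻³ Pa/m
Isobar spacing: Δn = ΔP/|∂P/∂n| = 200 Pa / 1.08×10⁻³ Pa/m = 185489 m ≈ 185 km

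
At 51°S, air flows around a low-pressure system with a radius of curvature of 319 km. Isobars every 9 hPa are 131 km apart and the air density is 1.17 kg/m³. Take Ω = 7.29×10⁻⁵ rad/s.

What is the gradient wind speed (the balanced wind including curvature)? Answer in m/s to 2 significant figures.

Coriolis parameter at 51°S:
f = 2Ω sin φ = 2 × 7.29×10⁻⁵ × sin 51° = 1.13×10⁻⁴ s⁻¹
Pressure gradient: |∂P/∂n| = 900 Pa / 131000 m = 6.87×10⁻³ Pa/m
Geostrophic speed: V_g = |∂P/∂n|/(fρ) = 6.87×10⁻³/(1.13×10⁻⁴ × 1.17) = 51.8 m/s
Around a low, centrifugal force acts outward with Coriolis, so pressure-gradient force balances both:
(1/ρ)|∂P/∂n| = fV + V²/R  →  V² + fR·V − fR·V_g = 0
With fR = 1.13×10⁻⁴ × 319×10³ m = 36.1 m/s:
V = [−fR + √((fR)² + 4 fR V_g)]/2 = [−36.1 + √(36.1² + 4×36.1×51.8)]/2 = 28.8 m/s
Subgeostrophic (V < V_g = 51.8 m/s), as expected around a low.

29 m/s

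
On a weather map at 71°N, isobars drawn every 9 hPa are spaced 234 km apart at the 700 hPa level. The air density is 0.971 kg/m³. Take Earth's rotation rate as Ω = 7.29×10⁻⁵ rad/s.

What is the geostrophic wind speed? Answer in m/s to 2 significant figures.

29 m/s

Coriolis parameter at 71°N:
f = 2Ω sin φ = 2 × 7.29×10⁻⁵ × sin 71° = 1.38×10⁻⁴ s⁻¹
Pressure gradient: |∂P/∂n| = 900 Pa / 234000 m = 3.85×10⁻³ Pa/m
Geostrophic balance (pressure-gradient force = Coriolis force):
V_g = (1/(fρ)) |∂P/∂n| = 3.85×10⁻³ / (1.38×10⁻⁴ × 0.971) = 28.7 m/s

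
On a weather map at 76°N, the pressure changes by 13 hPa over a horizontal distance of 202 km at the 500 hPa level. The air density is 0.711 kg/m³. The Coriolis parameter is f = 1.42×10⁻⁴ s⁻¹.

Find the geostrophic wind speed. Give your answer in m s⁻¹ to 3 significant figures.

63.7 m s⁻¹

Pressure gradient: |∂P/∂n| = 1300 Pa / 202000 m = 6.44×10⁻³ Pa/m
Geostrophic balance (pressure-gradient force = Coriolis force):
V_g = (1/(fρ)) |∂P/∂n| = 6.44×10⁻³ / (1.42×10⁻⁴ × 0.711) = 63.7 m/s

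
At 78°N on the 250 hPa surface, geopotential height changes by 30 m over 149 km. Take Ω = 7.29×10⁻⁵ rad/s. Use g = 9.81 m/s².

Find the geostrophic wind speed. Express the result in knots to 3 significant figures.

26.9 knots

Coriolis parameter at 78°N:
f = 2Ω sin φ = 2 × 7.29×10⁻⁵ × sin 78° = 1.43×10⁻⁴ s⁻¹
Height gradient: |∂Z/∂n| = 30 m / 149000 m = 2.01×10⁻⁴
On a pressure surface, geostrophic balance gives V_g = (g/f)|∂Z/∂n|:
V_g = 9.81 × 2.01×10⁻⁴ / 1.43×10⁻⁴ = 13.8 m/s
Converting: 13.8 m/s × 1.944 = 26.9 knots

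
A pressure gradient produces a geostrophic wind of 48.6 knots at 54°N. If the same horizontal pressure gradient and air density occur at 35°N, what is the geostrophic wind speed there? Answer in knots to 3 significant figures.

68.5 knots

With the same pressure gradient and density, V_g ∝ 1/f ∝ 1/sin φ.
V₂ = V₁ · sin φ₁ / sin φ₂ = 48.6 × sin 54° / sin 35°
V₂ = 48.6 × 0.8090/0.5736 = 68.5 knots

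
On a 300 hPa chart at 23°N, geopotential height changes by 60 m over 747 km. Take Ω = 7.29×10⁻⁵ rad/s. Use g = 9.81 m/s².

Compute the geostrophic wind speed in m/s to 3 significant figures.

Coriolis parameter at 23°N:
f = 2Ω sin φ = 2 × 7.29×10⁻⁵ × sin 23° = 5.70×10⁻⁵ s⁻¹
Height gradient: |∂Z/∂n| = 60 m / 747000 m = 8.03×10⁻⁵
On a pressure surface, geostrophic balance gives V_g = (g/f)|∂Z/∂n|:
V_g = 9.81 × 8.03×10⁻⁵ / 5.70×10⁻⁵ = 13.8 m/s

13.8 m/s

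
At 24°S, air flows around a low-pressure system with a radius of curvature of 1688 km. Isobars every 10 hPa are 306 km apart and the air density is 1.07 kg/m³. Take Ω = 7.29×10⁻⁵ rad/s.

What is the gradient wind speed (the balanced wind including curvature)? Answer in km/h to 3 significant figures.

135 km/h

Coriolis parameter at 24°S:
f = 2Ω sin φ = 2 × 7.29×10⁻⁵ × sin 24° = 5.93×10⁻⁵ s⁻¹
Pressure gradient: |∂P/∂n| = 1000 Pa / 306000 m = 3.27×10⁻³ Pa/m
Geostrophic speed: V_g = |∂P/∂n|/(fρ) = 3.27×10⁻³/(5.93×10⁻⁵ × 1.07) = 51.5 m/s
Around a low, centrifugal force acts outward with Coriolis, so pressure-gradient force balances both:
(1/ρ)|∂P/∂n| = fV + V²/R  →  V² + fR·V − fR·V_g = 0
With fR = 5.93×10⁻⁵ × 1688×10³ m = 100 m/s:
V = [−fR + √((fR)² + 4 fR V_g)]/2 = [−100 + √(100² + 4×100×51.5)]/2 = 37.5 m/s
Subgeostrophic (V < V_g = 51.5 m/s), as expected around a low.
Converting: 37.5 m/s × 3.6 = 135 km/h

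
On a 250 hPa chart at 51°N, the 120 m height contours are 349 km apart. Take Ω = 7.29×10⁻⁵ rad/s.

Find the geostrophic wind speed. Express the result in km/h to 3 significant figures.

107 km/h

Coriolis parameter at 51°N:
f = 2Ω sin φ = 2 × 7.29×10⁻⁵ × sin 51° = 1.13×10⁻⁴ s⁻¹
Height gradient: |∂Z/∂n| = 120 m / 349000 m = 3.44×10⁻⁴
On a pressure surface, geostrophic balance gives V_g = (g/f)|∂Z/∂n|:
V_g = 9.81 × 3.44×10⁻⁴ / 1.13×10⁻⁴ = 29.8 m/s
Converting: 29.8 m/s × 3.6 = 107 km/h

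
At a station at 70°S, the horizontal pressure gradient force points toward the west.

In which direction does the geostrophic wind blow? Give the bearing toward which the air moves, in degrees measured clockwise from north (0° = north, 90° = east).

180°

The pressure-gradient force points toward the west (bearing 270°).
Geostrophic balance: in the Southern Hemisphere the Coriolis force deflects motion to the left, so the geostrophic wind blows 90° to the left of the pressure-gradient force (low pressure on the right).
Rotating 270° by 90° counterclockwise gives 180° — the wind blows toward the south.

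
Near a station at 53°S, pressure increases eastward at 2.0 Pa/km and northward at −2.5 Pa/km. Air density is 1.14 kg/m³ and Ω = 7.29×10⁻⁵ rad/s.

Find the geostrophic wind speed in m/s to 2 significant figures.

24 m/s

Coriolis parameter at 53°S:
f = 2Ω sin φ = 2 × 7.29×10⁻⁵ × sin 53° = 1.16×10⁻⁴ s⁻¹
In the Southern Hemisphere f is negative: f = −1.16×10⁻⁴ s⁻¹.
Component geostrophic relations (x east, y north):
u_g = −(1/(fρ)) ∂P/∂y,  v_g = (1/(fρ)) ∂P/∂x
u_g = −(−2.5×10⁻³)/(−1.16×10⁻⁴ × 1.14) = −18.8 m/s;  v_g = (2.0×10⁻³)/(−1.16×10⁻⁴ × 1.14) = −15.1 m/s
|V_g| = √(u_g² + v_g²) = 24.1 m/s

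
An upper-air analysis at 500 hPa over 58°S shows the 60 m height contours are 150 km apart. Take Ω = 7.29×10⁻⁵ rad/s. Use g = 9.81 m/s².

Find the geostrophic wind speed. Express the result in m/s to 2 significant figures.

32 m/s

Coriolis parameter at 58°S:
f = 2Ω sin φ = 2 × 7.29×10⁻⁵ × sin 58° = 1.24×10⁻⁴ s⁻¹
Height gradient: |∂Z/∂n| = 60 m / 150000 m = 4.00×10⁻⁴
On a pressure surface, geostrophic balance gives V_g = (g/f)|∂Z/∂n|:
V_g = 9.81 × 4.00×10⁻⁴ / 1.24×10⁻⁴ = 31.7 m/s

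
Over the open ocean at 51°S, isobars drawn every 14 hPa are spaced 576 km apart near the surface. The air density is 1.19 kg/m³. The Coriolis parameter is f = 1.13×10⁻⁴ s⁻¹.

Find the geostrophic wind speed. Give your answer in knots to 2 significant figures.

35 knots

Pressure gradient: |∂P/∂n| = 1400 Pa / 576000 m = 2.43×10⁻³ Pa/m
Geostrophic balance (pressure-gradient force = Coriolis force):
V_g = (1/(fρ)) |∂P/∂n| = 2.43×10⁻³ / (1.13×10⁻⁴ × 1.19) = 18.1 m/s
Converting: 18.1 m/s × 1.944 = 35 knots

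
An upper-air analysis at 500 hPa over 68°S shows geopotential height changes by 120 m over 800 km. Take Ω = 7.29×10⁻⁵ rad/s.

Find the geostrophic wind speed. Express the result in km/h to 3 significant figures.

Coriolis parameter at 68°S:
f = 2Ω sin φ = 2 × 7.29×10⁻⁵ × sin 68° = 1.35×10⁻⁴ s⁻¹
Height gradient: |∂Z/∂n| = 120 m / 800000 m = 1.50×10⁻⁴
On a pressure surface, geostrophic balance gives V_g = (g/f)|∂Z/∂n|:
V_g = 9.81 × 1.50×10⁻⁴ / 1.35×10⁻⁴ = 10.9 m/s
Converting: 10.9 m/s × 3.6 = 39.2 km/h

39.2 km/h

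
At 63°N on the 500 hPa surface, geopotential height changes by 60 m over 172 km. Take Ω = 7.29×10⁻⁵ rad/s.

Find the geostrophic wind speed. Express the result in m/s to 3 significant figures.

26.3 m/s

Coriolis parameter at 63°N:
f = 2Ω sin φ = 2 × 7.29×10⁻⁵ × sin 63° = 1.30×10⁻⁴ s⁻¹
Height gradient: |∂Z/∂n| = 60 m / 172000 m = 3.49×10⁻⁴
On a pressure surface, geostrophic balance gives V_g = (g/f)|∂Z/∂n|:
V_g = 9.81 × 3.49×10⁻⁴ / 1.30×10⁻⁴ = 26.3 m/s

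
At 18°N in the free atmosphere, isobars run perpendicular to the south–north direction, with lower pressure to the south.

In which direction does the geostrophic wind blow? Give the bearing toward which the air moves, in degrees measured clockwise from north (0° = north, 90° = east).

270°

The pressure-gradient force points toward the south (bearing 180°).
Geostrophic balance: in the Northern Hemisphere the Coriolis force deflects motion to the right, so the geostrophic wind blows 90° to the right of the pressure-gradient force (low pressure on the left).
Rotating 180° by 90° clockwise gives 270° — the wind blows toward the west.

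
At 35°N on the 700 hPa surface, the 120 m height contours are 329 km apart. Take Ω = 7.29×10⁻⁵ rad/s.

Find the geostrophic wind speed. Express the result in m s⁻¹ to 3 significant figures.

Coriolis parameter at 35°N:
f = 2Ω sin φ = 2 × 7.29×10⁻⁵ × sin 35° = 8.36×10⁻⁵ s⁻¹
Height gradient: |∂Z/∂n| = 120 m / 329000 m = 3.65×10⁻⁴
On a pressure surface, geostrophic balance gives V_g = (g/f)|∂Z/∂n|:
V_g = 9.81 × 3.65×10⁻⁴ / 8.36×10⁻⁵ = 42.8 m/s

42.8 m s⁻¹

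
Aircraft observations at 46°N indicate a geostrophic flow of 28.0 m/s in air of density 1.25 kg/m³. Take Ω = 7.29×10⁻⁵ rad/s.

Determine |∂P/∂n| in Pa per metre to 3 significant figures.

Coriolis parameter at 46°N:
f = 2Ω sin φ = 2 × 7.29×10⁻⁵ × sin 46° = 1.05×10⁻⁴ s⁻¹
Geostrophic balance rearranged: |∂P/∂n| = f ρ V_g
|∂P/∂n| = 1.05×10⁻⁴ × 1.25 × 28.0 = 3.67×10⁻³ Pa/m

3.67×10⁻³ Pa/m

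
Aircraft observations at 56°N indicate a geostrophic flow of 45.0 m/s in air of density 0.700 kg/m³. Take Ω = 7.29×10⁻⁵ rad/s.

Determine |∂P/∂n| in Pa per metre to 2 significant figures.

3.8×10⁻³ Pa/m

Coriolis parameter at 56°N:
f = 2Ω sin φ = 2 × 7.29×10⁻⁵ × sin 56° = 1.21×10⁻⁴ s⁻¹
Geostrophic balance rearranged: |∂P/∂n| = f ρ V_g
|∂P/∂n| = 1.21×10⁻⁴ × 0.700 × 45.0 = 3.81×10⁻³ Pa/m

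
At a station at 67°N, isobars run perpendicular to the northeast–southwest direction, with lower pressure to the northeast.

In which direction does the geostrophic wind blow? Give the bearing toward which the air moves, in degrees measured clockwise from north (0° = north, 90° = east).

135°

The pressure-gradient force points toward the northeast (bearing 045°).
Geostrophic balance: in the Northern Hemisphere the Coriolis force deflects motion to the right, so the geostrophic wind blows 90° to the right of the pressure-gradient force (low pressure on the left).
Rotating 045° by 90° clockwise gives 135° — the wind blows toward the southeast.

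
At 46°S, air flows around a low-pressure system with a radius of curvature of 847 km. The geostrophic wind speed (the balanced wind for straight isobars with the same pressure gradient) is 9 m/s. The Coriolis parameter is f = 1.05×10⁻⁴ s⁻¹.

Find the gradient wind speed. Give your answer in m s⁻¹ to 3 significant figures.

8.24 m s⁻¹

Around a low, centrifugal force acts outward with Coriolis, so pressure-gradient force balances both:
(1/ρ)|∂P/∂n| = fV + V²/R  →  V² + fR·V − fR·V_g = 0
With fR = 1.05×10⁻⁴ × 847×10³ m = 88.9 m/s:
V = [−fR + √((fR)² + 4 fR V_g)]/2 = [−88.9 + √(88.9² + 4×88.9×9)]/2 = 8.24 m/s
Subgeostrophic (V < V_g = 9 m/s), as expected around a low.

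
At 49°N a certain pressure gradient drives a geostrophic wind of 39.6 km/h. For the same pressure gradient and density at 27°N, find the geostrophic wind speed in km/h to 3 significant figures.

With the same pressure gradient and density, V_g ∝ 1/f ∝ 1/sin φ.
V₂ = V₁ · sin φ₁ / sin φ₂ = 39.6 × sin 49° / sin 27°
V₂ = 39.6 × 0.7547/0.4540 = 65.8 km/h

65.8 km/h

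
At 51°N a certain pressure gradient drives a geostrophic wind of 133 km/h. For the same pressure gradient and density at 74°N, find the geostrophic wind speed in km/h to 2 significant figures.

110 km/h

With the same pressure gradient and density, V_g ∝ 1/f ∝ 1/sin φ.
V₂ = V₁ · sin φ₁ / sin φ₂ = 133 × sin 51° / sin 74°
V₂ = 133 × 0.7771/0.9613 = 110 km/h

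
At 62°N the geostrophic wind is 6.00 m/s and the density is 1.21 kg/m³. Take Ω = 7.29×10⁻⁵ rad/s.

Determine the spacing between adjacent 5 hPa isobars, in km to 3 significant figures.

Coriolis parameter at 62°N:
f = 2Ω sin φ = 2 × 7.29×10⁻⁵ × sin 62° = 1.29×10⁻⁴ s⁻¹
Geostrophic balance rearranged: |∂P/∂n| = f ρ V_g
|∂P/∂n| = 1.29×10⁻⁴ × 1.21 × 6.00 = 9.35×10⁻⁴ Pa/m
Isobar spacing: Δn = ΔP/|∂P/∂n| = 500 Pa / 9.35×10⁻⁴ Pa/m = 534984 m ≈ 535 km

535 km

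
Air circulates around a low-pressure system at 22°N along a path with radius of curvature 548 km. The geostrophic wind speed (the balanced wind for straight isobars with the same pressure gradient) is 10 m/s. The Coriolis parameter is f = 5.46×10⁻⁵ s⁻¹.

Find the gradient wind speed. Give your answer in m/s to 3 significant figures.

7.91 m/s

Around a low, centrifugal force acts outward with Coriolis, so pressure-gradient force balances both:
(1/ρ)|∂P/∂n| = fV + V²/R  →  V² + fR·V − fR·V_g = 0
With fR = 5.46×10⁻⁵ × 548×10³ m = 29.9 m/s:
V = [−fR + √((fR)² + 4 fR V_g)]/2 = [−29.9 + √(29.9² + 4×29.9×10)]/2 = 7.91 m/s
Subgeostrophic (V < V_g = 10 m/s), as expected around a low.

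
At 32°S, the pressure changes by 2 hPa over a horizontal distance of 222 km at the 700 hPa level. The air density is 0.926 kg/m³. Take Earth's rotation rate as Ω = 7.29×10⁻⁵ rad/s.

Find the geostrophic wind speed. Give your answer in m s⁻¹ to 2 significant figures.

13 m s⁻¹

Coriolis parameter at 32°S:
f = 2Ω sin φ = 2 × 7.29×10⁻⁵ × sin 32° = 7.73×10⁻⁵ s⁻¹
Pressure gradient: |∂P/∂n| = 200 Pa / 222000 m = 9.01×10⁻⁴ Pa/m
Geostrophic balance (pressure-gradient force = Coriolis force):
V_g = (1/(fρ)) |∂P/∂n| = 9.01×10⁻⁴ / (7.73×10⁻⁵ × 0.926) = 12.6 m/s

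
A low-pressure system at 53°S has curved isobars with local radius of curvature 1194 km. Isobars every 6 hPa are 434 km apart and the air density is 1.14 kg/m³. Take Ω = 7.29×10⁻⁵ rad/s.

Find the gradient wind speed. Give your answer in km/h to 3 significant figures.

Coriolis parameter at 53°S:
f = 2Ω sin φ = 2 × 7.29×10⁻⁵ × sin 53° = 1.16×10⁻⁴ s⁻¹
Pressure gradient: |∂P/∂n| = 600 Pa / 434000 m = 1.38×10⁻³ Pa/m
Geostrophic speed: V_g = |∂P/∂n|/(fρ) = 1.38×10⁻³/(1.16×10⁻⁴ × 1.14) = 10.4 m/s
Around a low, centrifugal force acts outward with Coriolis, so pressure-gradient force balances both:
(1/ρ)|∂P/∂n| = fV + V²/R  →  V² + fR·V − fR·V_g = 0
With fR = 1.16×10⁻⁴ × 1194×10³ m = 139 m/s:
V = [−fR + √((fR)² + 4 fR V_g)]/2 = [−139 + √(139² + 4×139×10.4)]/2 = 9.73 m/s
Subgeostrophic (V < V_g = 10.4 m/s), as expected around a low.
Converting: 9.73 m/s × 3.6 = 35.0 km/h

35.0 km/h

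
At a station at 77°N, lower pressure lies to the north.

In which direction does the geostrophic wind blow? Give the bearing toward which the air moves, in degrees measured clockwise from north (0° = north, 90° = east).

090°

The pressure-gradient force points toward the north (bearing 000°).
Geostrophic balance: in the Northern Hemisphere the Coriolis force deflects motion to the right, so the geostrophic wind blows 90° to the right of the pressure-gradient force (low pressure on the left).
Rotating 000° by 90° clockwise gives 090° — the wind blows toward the east.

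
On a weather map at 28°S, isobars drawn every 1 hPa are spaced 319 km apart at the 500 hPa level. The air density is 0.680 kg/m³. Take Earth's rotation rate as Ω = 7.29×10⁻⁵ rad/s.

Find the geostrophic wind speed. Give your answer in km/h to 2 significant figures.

24 km/h

Coriolis parameter at 28°S:
f = 2Ω sin φ = 2 × 7.29×10⁻⁵ × sin 28° = 6.84×10⁻⁵ s⁻¹
Pressure gradient: |∂P/∂n| = 100 Pa / 319000 m = 3.13×10⁻⁴ Pa/m
Geostrophic balance (pressure-gradient force = Coriolis force):
V_g = (1/(fρ)) |∂P/∂n| = 3.13×10⁻⁴ / (6.84×10⁻⁵ × 0.680) = 6.73 m/s
Converting: 6.73 m/s × 3.6 = 24 km/h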